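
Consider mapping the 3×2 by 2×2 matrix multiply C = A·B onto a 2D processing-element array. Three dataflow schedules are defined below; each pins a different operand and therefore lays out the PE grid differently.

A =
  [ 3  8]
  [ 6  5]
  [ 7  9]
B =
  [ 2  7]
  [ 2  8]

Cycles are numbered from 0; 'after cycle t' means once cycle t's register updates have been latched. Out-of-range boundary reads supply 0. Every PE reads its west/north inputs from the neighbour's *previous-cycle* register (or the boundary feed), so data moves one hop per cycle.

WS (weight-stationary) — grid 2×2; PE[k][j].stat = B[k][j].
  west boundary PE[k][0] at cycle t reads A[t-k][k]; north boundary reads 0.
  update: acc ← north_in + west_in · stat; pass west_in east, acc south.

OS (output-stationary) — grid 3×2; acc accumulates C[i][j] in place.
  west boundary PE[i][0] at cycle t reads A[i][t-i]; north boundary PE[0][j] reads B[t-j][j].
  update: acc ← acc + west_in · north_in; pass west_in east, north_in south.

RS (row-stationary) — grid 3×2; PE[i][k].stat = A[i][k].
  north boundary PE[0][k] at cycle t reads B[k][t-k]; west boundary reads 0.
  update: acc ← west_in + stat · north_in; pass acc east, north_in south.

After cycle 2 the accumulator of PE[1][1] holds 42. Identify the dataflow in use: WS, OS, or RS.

WS [2×2] PE[1][1] across cycles:
  c0 r1c1: 0 / 0 / 0
  c1 r1c1: 0 / 0 / 0
  c2 r1c1: 85 / 8 / 85
OS [3×2] PE[1][1] across cycles:
  c0 r1c1: 0 / 0 / 0
  c1 r1c1: 0 / 0 / 0
  c2 r1c1: 42 / 6 / 7
RS [3×2] PE[1][1] across cycles:
  c0 r1c1: 0 / 0 / 0
  c1 r1c1: 0 / 0 / 0
  c2 r1c1: 22 / 22 / 2

dataflow = OS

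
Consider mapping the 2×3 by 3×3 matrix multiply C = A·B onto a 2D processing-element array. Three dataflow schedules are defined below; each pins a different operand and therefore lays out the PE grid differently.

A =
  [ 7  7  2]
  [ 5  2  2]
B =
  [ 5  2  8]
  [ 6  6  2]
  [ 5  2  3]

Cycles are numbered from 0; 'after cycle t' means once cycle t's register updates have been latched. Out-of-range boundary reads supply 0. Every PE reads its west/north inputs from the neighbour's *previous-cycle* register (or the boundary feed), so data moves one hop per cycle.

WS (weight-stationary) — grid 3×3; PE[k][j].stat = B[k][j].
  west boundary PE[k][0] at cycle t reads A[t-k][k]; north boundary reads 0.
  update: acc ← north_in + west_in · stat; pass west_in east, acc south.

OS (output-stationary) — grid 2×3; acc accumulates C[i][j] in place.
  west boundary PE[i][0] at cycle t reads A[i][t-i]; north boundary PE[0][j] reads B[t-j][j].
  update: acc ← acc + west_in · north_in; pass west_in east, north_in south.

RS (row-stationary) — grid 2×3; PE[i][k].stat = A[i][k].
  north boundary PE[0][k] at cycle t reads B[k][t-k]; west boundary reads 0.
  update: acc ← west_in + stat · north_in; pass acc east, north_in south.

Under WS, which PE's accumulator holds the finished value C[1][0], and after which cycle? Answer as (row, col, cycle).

(row, col, cycle) = (2, 0, 3)

Under WS, C[1][0] lands at PE[2][0]:
  @0  [2,0]  acc 0  |  →0  ↓0
  @1  [2,0]  acc 0  |  →0  ↓0
  @2  [2,0]  acc 87  |  →2  ↓87
  @3  [2,0]  acc 47  |  →2  ↓47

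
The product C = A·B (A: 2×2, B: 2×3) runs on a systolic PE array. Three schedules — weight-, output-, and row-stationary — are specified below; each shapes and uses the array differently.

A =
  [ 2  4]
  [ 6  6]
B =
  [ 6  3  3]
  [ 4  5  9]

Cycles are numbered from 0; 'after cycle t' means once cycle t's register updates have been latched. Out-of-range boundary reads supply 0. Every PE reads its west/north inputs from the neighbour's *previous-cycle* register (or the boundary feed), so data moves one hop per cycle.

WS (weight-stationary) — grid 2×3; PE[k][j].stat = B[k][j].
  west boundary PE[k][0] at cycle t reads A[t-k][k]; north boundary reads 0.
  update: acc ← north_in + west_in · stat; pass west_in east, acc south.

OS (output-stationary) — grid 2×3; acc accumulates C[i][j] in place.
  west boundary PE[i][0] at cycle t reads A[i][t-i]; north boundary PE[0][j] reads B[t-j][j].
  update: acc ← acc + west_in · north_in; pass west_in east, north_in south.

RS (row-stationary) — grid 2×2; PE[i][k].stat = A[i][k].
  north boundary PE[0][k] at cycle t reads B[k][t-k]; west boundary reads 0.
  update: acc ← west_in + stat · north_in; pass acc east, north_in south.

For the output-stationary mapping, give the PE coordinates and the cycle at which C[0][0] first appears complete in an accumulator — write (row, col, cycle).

OS — PE[0][0] is where C[0][0] collects:
  @0  [0,0]  acc 12  |  →2  ↓6
  @1  [0,0]  acc 28  |  →4  ↓4

(row, col, cycle) = (0, 0, 1)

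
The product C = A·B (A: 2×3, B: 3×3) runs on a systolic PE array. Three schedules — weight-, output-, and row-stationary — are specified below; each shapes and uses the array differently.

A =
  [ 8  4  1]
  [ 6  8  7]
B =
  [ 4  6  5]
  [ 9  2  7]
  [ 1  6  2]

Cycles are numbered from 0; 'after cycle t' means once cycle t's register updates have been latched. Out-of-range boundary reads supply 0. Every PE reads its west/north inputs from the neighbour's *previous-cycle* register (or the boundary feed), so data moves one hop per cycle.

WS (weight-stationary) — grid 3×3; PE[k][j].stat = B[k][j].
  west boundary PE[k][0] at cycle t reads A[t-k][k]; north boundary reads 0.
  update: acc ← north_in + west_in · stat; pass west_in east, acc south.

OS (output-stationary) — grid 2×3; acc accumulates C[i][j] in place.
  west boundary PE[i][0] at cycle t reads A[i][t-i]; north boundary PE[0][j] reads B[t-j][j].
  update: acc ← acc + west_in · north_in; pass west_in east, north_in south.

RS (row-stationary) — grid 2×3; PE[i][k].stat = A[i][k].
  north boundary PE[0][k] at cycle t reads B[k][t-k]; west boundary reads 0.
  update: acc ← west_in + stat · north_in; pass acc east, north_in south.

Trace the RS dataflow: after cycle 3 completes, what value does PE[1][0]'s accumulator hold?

RS (2×3). Following PE[1][0] plus its west/north inputs:
  c0 r0c0: 32 / 32 / 4
  c0 r1c0: 0 / 0 / 0
  c1 r0c0: 48 / 48 / 6
  c1 r1c0: 24 / 24 / 4
  c2 r0c0: 40 / 40 / 5
  c2 r1c0: 36 / 36 / 6
  c3 r0c0: 0 / 0 / 0
  c3 r1c0: 30 / 30 / 5

PE[1][0].acc = 30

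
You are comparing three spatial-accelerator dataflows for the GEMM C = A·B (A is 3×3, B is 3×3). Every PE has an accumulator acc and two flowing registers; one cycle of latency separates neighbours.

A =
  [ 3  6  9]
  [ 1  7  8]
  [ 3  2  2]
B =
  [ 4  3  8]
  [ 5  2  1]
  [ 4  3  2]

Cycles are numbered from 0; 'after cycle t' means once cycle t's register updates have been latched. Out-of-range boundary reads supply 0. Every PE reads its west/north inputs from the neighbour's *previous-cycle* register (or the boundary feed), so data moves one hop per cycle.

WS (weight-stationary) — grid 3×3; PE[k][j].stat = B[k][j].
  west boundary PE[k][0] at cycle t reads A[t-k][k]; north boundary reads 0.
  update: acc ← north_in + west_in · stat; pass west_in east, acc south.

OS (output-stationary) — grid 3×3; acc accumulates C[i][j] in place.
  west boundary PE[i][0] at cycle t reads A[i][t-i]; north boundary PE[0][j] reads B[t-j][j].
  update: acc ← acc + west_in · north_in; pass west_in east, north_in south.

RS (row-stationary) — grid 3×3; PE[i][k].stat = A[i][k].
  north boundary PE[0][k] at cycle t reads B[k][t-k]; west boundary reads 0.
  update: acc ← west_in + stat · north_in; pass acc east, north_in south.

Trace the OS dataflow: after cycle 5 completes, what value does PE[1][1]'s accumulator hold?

OS on a 3×3 grid — tracing PE[1][1] and its feeders:
  c0 r0c1: 0 / 0 / 0
  c0 r1c0: 0 / 0 / 0
  c0 r1c1: 0 / 0 / 0
  c1 r0c1: 9 / 3 / 3
  c1 r1c0: 4 / 1 / 4
  c1 r1c1: 0 / 0 / 0
  c2 r0c1: 21 / 6 / 2
  c2 r1c0: 39 / 7 / 5
  c2 r1c1: 3 / 1 / 3
  c3 r0c1: 48 / 9 / 3
  c3 r1c0: 71 / 8 / 4
  c3 r1c1: 17 / 7 / 2
  c4 r0c1: 48 / 0 / 0
  c4 r1c0: 71 / 0 / 0
  c4 r1c1: 41 / 8 / 3
  c5 r0c1: 48 / 0 / 0
  c5 r1c0: 71 / 0 / 0
  c5 r1c1: 41 / 0 / 0

PE[1][1].acc = 41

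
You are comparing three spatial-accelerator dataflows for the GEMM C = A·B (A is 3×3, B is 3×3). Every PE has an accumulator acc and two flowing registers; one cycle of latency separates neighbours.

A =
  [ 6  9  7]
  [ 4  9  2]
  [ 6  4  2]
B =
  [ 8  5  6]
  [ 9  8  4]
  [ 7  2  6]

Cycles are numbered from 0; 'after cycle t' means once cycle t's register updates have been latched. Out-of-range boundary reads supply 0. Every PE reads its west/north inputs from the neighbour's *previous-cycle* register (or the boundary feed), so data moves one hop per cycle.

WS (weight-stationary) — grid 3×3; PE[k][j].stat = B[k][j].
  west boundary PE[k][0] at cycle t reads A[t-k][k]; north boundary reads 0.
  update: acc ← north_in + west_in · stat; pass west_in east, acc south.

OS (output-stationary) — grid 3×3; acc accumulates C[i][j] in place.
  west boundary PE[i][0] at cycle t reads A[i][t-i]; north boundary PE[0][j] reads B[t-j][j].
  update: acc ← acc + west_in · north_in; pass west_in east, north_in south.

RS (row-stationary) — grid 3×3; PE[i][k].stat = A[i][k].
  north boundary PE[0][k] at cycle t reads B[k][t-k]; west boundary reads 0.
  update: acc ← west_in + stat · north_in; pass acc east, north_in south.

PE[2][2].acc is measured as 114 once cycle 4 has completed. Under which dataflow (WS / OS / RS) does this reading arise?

dataflow = WS

WS (3×3 grid), PE[2][2]:
  after 0 — PE[2][2] acc=0, pass-E 0, pass-S 0
  after 1 — PE[2][2] acc=0, pass-E 0, pass-S 0
  after 2 — PE[2][2] acc=0, pass-E 0, pass-S 0
  after 3 — PE[2][2] acc=0, pass-E 0, pass-S 0
  after 4 — PE[2][2] acc=114, pass-E 7, pass-S 114
OS (3×3 grid), PE[2][2]:
  after 0 — PE[2][2] acc=0, pass-E 0, pass-S 0
  after 1 — PE[2][2] acc=0, pass-E 0, pass-S 0
  after 2 — PE[2][2] acc=0, pass-E 0, pass-S 0
  after 3 — PE[2][2] acc=0, pass-E 0, pass-S 0
  after 4 — PE[2][2] acc=36, pass-E 6, pass-S 6
RS (3×3 grid), PE[2][2]:
  after 0 — PE[2][2] acc=0, pass-E 0, pass-S 0
  after 1 — PE[2][2] acc=0, pass-E 0, pass-S 0
  after 2 — PE[2][2] acc=0, pass-E 0, pass-S 0
  after 3 — PE[2][2] acc=0, pass-E 0, pass-S 0
  after 4 — PE[2][2] acc=98, pass-E 98, pass-S 7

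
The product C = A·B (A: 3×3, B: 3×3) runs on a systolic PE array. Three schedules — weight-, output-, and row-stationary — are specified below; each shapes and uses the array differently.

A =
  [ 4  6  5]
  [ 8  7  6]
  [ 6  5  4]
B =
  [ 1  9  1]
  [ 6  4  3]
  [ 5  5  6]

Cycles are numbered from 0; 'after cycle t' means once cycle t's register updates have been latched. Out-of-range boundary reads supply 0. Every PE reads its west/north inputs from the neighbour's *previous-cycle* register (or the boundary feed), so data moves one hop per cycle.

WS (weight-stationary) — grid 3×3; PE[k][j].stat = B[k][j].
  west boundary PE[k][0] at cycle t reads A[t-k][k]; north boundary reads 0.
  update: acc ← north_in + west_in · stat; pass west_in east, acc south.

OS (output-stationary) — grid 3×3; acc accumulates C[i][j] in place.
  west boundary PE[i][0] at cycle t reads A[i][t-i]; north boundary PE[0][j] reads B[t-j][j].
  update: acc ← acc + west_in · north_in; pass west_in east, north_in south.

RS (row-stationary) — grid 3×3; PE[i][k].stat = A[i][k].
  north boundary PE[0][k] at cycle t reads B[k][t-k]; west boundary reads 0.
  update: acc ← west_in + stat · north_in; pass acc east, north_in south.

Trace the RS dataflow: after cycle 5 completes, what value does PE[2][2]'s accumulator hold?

PE[2][2].acc = 94

Tracing RS — 3×3 array, target PE[2][2]:
  cycle 0: PE[1][2] → acc 0, east 0, south 0
  cycle 0: PE[2][1] → acc 0, east 0, south 0
  cycle 0: PE[2][2] → acc 0, east 0, south 0
  cycle 1: PE[1][2] → acc 0, east 0, south 0
  cycle 1: PE[2][1] → acc 0, east 0, south 0
  cycle 1: PE[2][2] → acc 0, east 0, south 0
  cycle 2: PE[1][2] → acc 0, east 0, south 0
  cycle 2: PE[2][1] → acc 0, east 0, south 0
  cycle 2: PE[2][2] → acc 0, east 0, south 0
  cycle 3: PE[1][2] → acc 80, east 80, south 5
  cycle 3: PE[2][1] → acc 36, east 36, south 6
  cycle 3: PE[2][2] → acc 0, east 0, south 0
  cycle 4: PE[1][2] → acc 130, east 130, south 5
  cycle 4: PE[2][1] → acc 74, east 74, south 4
  cycle 4: PE[2][2] → acc 56, east 56, south 5
  cycle 5: PE[1][2] → acc 65, east 65, south 6
  cycle 5: PE[2][1] → acc 21, east 21, south 3
  cycle 5: PE[2][2] → acc 94, east 94, south 5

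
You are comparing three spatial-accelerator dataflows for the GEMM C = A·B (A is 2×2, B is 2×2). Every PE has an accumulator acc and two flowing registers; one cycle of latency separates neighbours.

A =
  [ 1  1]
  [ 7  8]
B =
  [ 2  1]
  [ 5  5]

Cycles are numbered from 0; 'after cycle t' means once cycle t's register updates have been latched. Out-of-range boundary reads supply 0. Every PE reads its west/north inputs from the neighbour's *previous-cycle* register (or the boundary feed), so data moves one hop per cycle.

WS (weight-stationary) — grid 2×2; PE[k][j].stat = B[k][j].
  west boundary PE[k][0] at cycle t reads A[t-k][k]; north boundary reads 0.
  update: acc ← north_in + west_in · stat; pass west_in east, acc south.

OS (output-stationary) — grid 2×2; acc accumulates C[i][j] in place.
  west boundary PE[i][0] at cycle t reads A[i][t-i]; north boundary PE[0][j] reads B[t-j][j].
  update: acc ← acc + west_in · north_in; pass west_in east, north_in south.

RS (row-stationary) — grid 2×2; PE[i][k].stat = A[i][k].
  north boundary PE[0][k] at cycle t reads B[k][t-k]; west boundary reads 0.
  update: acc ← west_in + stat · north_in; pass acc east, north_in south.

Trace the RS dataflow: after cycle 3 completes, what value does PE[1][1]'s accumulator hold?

PE[1][1].acc = 47

RS on a 2×2 grid — tracing PE[1][1] and its feeders:
  t=0 PE[0][1]: acc=0 h=0 v=0
  t=0 PE[1][0]: acc=0 h=0 v=0
  t=0 PE[1][1]: acc=0 h=0 v=0
  t=1 PE[0][1]: acc=7 h=7 v=5
  t=1 PE[1][0]: acc=14 h=14 v=2
  t=1 PE[1][1]: acc=0 h=0 v=0
  t=2 PE[0][1]: acc=6 h=6 v=5
  t=2 PE[1][0]: acc=7 h=7 v=1
  t=2 PE[1][1]: acc=54 h=54 v=5
  t=3 PE[0][1]: acc=0 h=0 v=0
  t=3 PE[1][0]: acc=0 h=0 v=0
  t=3 PE[1][1]: acc=47 h=47 v=5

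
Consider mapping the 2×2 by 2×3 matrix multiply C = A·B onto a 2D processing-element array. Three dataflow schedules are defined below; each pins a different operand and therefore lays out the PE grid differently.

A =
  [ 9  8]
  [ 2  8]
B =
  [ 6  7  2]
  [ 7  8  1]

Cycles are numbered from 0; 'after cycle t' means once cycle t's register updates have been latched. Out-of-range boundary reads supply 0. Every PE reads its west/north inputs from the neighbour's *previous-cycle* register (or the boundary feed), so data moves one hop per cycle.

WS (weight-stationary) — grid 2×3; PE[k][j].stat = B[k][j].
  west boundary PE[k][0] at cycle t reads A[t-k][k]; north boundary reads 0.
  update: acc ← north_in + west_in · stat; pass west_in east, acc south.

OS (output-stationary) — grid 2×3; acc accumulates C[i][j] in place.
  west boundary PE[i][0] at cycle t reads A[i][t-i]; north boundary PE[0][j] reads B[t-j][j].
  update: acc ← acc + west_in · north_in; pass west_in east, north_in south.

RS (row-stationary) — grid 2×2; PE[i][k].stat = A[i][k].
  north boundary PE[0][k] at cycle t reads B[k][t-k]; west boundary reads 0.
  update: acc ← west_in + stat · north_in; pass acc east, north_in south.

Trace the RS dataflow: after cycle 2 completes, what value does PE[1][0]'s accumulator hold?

PE[1][0].acc = 14

RS on a 2×2 grid — tracing PE[1][0] and its feeders:
  c0 r0c0: 54 / 54 / 6
  c0 r1c0: 0 / 0 / 0
  c1 r0c0: 63 / 63 / 7
  c1 r1c0: 12 / 12 / 6
  c2 r0c0: 18 / 18 / 2
  c2 r1c0: 14 / 14 / 7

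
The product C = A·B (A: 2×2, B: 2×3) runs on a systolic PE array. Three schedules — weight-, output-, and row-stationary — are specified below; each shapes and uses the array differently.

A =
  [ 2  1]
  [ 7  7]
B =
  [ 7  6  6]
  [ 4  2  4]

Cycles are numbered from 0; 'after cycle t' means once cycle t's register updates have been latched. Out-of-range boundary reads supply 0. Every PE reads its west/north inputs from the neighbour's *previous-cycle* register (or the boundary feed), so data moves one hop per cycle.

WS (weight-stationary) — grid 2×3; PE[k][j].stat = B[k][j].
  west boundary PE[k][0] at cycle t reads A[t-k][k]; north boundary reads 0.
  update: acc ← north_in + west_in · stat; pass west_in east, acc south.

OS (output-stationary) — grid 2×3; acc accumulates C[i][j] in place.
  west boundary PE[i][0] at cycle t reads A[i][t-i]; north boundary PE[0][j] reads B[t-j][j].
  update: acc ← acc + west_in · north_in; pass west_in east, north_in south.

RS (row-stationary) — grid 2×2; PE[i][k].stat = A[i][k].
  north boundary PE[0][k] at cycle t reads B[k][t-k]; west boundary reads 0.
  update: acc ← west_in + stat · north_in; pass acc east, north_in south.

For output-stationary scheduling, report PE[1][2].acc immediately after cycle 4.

PE[1][2].acc = 70

OS 2×3: PE[1][2] cycle-by-cycle (with neighbour feeds):
  0: (0,2).acc=0  regs=<0,0>
  0: (1,1).acc=0  regs=<0,0>
  0: (1,2).acc=0  regs=<0,0>
  1: (0,2).acc=0  regs=<0,0>
  1: (1,1).acc=0  regs=<0,0>
  1: (1,2).acc=0  regs=<0,0>
  2: (0,2).acc=12  regs=<2,6>
  2: (1,1).acc=42  regs=<7,6>
  2: (1,2).acc=0  regs=<0,0>
  3: (0,2).acc=16  regs=<1,4>
  3: (1,1).acc=56  regs=<7,2>
  3: (1,2).acc=42  regs=<7,6>
  4: (0,2).acc=16  regs=<0,0>
  4: (1,1).acc=56  regs=<0,0>
  4: (1,2).acc=70  regs=<7,4>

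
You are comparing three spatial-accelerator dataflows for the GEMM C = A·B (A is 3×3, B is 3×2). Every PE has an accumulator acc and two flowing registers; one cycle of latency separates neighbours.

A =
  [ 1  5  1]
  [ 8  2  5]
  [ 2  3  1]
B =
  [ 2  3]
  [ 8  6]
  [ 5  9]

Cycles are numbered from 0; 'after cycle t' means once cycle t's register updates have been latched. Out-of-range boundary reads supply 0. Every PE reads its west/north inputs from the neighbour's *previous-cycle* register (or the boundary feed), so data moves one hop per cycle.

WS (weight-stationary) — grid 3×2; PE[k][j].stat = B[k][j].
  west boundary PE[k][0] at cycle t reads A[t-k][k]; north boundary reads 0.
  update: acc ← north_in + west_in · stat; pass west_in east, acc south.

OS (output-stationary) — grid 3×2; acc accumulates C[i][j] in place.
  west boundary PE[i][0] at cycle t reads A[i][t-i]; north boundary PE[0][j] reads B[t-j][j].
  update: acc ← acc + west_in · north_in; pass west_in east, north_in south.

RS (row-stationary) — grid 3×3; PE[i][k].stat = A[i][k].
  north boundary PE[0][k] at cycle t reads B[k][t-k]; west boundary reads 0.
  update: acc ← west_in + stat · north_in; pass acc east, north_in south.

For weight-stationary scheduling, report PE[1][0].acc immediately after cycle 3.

WS (3×2). Following PE[1][0] plus its west/north inputs:
  cycle 0: PE[0][0] → acc 2, east 1, south 2
  cycle 0: PE[1][0] → acc 0, east 0, south 0
  cycle 1: PE[0][0] → acc 16, east 8, south 16
  cycle 1: PE[1][0] → acc 42, east 5, south 42
  cycle 2: PE[0][0] → acc 4, east 2, south 4
  cycle 2: PE[1][0] → acc 32, east 2, south 32
  cycle 3: PE[0][0] → acc 0, east 0, south 0
  cycle 3: PE[1][0] → acc 28, east 3, south 28

PE[1][0].acc = 28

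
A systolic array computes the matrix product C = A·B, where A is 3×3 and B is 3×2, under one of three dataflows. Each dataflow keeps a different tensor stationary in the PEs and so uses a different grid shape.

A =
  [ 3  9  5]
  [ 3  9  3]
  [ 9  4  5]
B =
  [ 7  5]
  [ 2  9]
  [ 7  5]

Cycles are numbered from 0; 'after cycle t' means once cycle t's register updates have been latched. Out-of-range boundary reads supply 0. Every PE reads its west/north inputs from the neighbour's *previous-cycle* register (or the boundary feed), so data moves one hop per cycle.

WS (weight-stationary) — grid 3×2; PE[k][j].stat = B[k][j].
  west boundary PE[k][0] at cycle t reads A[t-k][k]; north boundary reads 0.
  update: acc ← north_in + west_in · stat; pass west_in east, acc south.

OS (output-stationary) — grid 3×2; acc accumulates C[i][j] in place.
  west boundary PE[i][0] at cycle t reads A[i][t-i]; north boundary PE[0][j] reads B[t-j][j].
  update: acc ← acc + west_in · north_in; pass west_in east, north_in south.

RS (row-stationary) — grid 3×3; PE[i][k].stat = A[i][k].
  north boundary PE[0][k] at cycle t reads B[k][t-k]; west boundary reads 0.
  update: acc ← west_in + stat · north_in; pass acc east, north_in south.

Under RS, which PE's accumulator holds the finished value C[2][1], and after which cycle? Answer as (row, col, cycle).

Under RS, C[2][1] lands at PE[2][2]:
  [0] (2,2) acc=0 (h:0 v:0)
  [1] (2,2) acc=0 (h:0 v:0)
  [2] (2,2) acc=0 (h:0 v:0)
  [3] (2,2) acc=0 (h:0 v:0)
  [4] (2,2) acc=106 (h:106 v:7)
  [5] (2,2) acc=106 (h:106 v:5)

(row, col, cycle) = (2, 2, 5)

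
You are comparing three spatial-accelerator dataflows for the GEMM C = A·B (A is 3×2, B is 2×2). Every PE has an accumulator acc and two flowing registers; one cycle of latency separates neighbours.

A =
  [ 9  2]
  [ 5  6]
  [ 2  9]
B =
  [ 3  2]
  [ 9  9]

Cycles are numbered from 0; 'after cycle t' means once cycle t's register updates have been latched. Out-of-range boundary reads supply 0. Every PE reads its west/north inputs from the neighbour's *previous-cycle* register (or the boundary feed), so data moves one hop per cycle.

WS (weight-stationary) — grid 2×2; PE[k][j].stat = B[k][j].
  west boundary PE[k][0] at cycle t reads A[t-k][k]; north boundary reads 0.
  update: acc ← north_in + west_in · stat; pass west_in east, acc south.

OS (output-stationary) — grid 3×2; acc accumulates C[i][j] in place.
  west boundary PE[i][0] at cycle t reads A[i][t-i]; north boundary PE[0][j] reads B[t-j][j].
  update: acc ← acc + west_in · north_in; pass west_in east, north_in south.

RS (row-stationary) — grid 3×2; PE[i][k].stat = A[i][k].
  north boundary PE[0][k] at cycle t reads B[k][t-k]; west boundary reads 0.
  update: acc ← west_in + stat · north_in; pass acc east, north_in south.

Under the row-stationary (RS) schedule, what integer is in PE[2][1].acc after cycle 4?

Tracing RS — 3×2 array, target PE[2][1]:
  c0 r1c1: 0 / 0 / 0
  c0 r2c0: 0 / 0 / 0
  c0 r2c1: 0 / 0 / 0
  c1 r1c1: 0 / 0 / 0
  c1 r2c0: 0 / 0 / 0
  c1 r2c1: 0 / 0 / 0
  c2 r1c1: 69 / 69 / 9
  c2 r2c0: 6 / 6 / 3
  c2 r2c1: 0 / 0 / 0
  c3 r1c1: 64 / 64 / 9
  c3 r2c0: 4 / 4 / 2
  c3 r2c1: 87 / 87 / 9
  c4 r1c1: 0 / 0 / 0
  c4 r2c0: 0 / 0 / 0
  c4 r2c1: 85 / 85 / 9

PE[2][1].acc = 85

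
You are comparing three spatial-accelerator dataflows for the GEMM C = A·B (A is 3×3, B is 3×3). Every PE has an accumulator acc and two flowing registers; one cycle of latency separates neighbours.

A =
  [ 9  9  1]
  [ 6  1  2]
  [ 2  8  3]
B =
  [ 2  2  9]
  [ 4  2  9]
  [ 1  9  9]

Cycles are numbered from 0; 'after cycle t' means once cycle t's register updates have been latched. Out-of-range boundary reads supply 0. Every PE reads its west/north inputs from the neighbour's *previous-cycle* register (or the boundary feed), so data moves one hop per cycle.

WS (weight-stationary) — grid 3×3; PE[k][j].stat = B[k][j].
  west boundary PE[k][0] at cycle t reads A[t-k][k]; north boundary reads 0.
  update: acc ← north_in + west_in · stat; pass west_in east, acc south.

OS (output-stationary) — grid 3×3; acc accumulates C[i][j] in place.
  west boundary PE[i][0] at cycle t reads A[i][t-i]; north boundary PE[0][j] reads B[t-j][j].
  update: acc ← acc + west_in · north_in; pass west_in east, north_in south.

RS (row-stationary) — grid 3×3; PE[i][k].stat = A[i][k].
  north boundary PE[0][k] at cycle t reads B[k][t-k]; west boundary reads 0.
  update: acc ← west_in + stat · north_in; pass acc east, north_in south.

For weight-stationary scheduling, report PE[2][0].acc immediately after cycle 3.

WS 3×3: PE[2][0] cycle-by-cycle (with neighbour feeds):
  @0  [1,0]  acc 0  |  →0  ↓0
  @0  [2,0]  acc 0  |  →0  ↓0
  @1  [1,0]  acc 54  |  →9  ↓54
  @1  [2,0]  acc 0  |  →0  ↓0
  @2  [1,0]  acc 16  |  →1  ↓16
  @2  [2,0]  acc 55  |  →1  ↓55
  @3  [1,0]  acc 36  |  →8  ↓36
  @3  [2,0]  acc 18  |  →2  ↓18

PE[2][0].acc = 18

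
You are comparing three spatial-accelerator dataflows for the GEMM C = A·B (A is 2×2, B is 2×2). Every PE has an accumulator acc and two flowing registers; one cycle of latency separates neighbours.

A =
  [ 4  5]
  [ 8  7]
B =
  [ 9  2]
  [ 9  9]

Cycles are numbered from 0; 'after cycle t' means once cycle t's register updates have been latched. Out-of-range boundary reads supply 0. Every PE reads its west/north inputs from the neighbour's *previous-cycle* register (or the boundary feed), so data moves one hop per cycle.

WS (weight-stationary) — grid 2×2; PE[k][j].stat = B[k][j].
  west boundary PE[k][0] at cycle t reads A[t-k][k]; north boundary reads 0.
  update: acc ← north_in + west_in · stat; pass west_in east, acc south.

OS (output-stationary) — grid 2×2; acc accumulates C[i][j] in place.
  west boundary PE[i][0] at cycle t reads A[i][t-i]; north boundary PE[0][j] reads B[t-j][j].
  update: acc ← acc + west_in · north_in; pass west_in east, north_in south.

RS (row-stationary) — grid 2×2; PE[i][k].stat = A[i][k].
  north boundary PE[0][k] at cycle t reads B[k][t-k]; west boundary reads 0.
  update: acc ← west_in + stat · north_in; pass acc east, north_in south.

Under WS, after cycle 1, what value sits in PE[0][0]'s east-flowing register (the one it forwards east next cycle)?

register = 8

Tracing WS — 2×2 array, target PE[0][0]:
  t=0 PE[0][0]: acc=36 h=4 v=36
  t=1 PE[0][0]: acc=72 h=8 v=72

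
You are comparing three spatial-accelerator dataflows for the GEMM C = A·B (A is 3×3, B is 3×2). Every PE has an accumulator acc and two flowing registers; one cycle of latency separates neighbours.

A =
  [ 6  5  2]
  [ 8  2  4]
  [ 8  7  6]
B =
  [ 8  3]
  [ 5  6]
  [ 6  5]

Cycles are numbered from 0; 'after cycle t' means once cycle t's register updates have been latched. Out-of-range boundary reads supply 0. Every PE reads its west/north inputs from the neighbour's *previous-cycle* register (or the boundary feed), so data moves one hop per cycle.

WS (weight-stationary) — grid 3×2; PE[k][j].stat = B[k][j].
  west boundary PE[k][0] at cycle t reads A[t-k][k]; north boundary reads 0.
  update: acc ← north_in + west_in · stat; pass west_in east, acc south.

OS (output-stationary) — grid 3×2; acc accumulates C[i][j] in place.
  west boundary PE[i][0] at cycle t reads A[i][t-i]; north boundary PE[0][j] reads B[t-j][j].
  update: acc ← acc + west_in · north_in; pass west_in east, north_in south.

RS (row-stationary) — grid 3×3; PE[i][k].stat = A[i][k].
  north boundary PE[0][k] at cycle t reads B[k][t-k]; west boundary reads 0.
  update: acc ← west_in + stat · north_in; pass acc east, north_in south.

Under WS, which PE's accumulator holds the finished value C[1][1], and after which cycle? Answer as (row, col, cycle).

Under WS, C[1][1] lands at PE[2][1]:
  c0 r2c1: 0 / 0 / 0
  c1 r2c1: 0 / 0 / 0
  c2 r2c1: 0 / 0 / 0
  c3 r2c1: 58 / 2 / 58
  c4 r2c1: 56 / 4 / 56

(row, col, cycle) = (2, 1, 4)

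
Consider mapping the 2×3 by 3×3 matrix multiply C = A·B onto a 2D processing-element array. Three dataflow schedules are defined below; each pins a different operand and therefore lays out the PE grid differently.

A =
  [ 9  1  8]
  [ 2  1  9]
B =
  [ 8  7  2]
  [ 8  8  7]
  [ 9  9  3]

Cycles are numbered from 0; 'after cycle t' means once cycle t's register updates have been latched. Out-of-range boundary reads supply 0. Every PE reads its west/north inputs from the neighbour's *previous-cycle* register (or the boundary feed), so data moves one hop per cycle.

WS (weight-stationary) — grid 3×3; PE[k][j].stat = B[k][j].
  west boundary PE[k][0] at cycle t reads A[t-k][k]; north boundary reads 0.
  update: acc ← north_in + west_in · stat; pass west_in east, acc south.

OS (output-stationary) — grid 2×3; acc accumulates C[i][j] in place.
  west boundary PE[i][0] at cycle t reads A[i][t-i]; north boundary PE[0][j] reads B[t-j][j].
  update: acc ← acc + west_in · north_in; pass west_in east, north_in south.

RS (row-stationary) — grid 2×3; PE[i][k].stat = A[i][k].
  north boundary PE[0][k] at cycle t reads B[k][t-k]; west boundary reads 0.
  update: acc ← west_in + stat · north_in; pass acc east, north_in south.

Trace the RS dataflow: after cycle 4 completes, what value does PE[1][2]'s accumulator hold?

RS on a 2×3 grid — tracing PE[1][2] and its feeders:
  after 0 — PE[0][2] acc=0, pass-E 0, pass-S 0
  after 0 — PE[1][1] acc=0, pass-E 0, pass-S 0
  after 0 — PE[1][2] acc=0, pass-E 0, pass-S 0
  after 1 — PE[0][2] acc=0, pass-E 0, pass-S 0
  after 1 — PE[1][1] acc=0, pass-E 0, pass-S 0
  after 1 — PE[1][2] acc=0, pass-E 0, pass-S 0
  after 2 — PE[0][2] acc=152, pass-E 152, pass-S 9
  after 2 — PE[1][1] acc=24, pass-E 24, pass-S 8
  after 2 — PE[1][2] acc=0, pass-E 0, pass-S 0
  after 3 — PE[0][2] acc=143, pass-E 143, pass-S 9
  after 3 — PE[1][1] acc=22, pass-E 22, pass-S 8
  after 3 — PE[1][2] acc=105, pass-E 105, pass-S 9
  after 4 — PE[0][2] acc=49, pass-E 49, pass-S 3
  after 4 — PE[1][1] acc=11, pass-E 11, pass-S 7
  after 4 — PE[1][2] acc=103, pass-E 103, pass-S 9

PE[1][2].acc = 103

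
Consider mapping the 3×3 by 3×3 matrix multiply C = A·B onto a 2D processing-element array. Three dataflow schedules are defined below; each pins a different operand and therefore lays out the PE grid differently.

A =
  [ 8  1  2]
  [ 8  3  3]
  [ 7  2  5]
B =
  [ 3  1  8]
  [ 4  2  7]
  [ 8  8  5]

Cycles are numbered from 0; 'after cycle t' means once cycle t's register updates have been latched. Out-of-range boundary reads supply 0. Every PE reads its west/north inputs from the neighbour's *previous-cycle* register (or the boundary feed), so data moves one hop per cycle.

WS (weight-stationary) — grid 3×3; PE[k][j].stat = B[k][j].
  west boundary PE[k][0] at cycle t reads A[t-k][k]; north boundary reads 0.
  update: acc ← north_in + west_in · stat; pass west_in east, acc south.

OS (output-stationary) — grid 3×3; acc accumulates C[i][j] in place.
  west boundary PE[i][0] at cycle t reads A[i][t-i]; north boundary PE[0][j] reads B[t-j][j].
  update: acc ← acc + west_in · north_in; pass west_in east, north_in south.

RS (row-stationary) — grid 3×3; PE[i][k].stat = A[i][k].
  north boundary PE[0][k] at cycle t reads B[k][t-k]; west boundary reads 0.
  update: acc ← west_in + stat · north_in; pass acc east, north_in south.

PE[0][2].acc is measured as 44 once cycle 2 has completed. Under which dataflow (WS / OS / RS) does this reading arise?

dataflow = RS

WS [3×3] PE[0][2] across cycles:
  t=0 PE[0][2]: acc=0 h=0 v=0
  t=1 PE[0][2]: acc=0 h=0 v=0
  t=2 PE[0][2]: acc=64 h=8 v=64
OS [3×3] PE[0][2] across cycles:
  t=0 PE[0][2]: acc=0 h=0 v=0
  t=1 PE[0][2]: acc=0 h=0 v=0
  t=2 PE[0][2]: acc=64 h=8 v=8
RS [3×3] PE[0][2] across cycles:
  t=0 PE[0][2]: acc=0 h=0 v=0
  t=1 PE[0][2]: acc=0 h=0 v=0
  t=2 PE[0][2]: acc=44 h=44 v=8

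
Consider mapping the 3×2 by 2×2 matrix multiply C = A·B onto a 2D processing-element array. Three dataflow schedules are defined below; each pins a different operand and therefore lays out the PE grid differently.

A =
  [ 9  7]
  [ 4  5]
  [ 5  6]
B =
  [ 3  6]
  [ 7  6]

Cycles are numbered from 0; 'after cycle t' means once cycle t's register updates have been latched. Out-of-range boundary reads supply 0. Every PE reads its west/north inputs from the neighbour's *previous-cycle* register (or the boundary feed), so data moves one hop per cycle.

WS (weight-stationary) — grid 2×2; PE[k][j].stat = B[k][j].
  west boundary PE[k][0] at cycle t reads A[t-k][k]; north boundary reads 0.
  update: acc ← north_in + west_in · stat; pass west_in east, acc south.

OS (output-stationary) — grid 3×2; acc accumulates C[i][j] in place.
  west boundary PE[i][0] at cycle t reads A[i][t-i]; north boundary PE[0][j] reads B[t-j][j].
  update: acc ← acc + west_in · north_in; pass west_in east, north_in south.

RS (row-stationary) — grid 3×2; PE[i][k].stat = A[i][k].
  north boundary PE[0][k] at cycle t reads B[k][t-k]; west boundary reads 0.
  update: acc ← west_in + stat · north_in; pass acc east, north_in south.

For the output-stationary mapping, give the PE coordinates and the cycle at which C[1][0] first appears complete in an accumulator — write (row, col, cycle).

OS: C[1][0] accumulates in PE[1][0]:
  0: (1,0).acc=0  regs=<0,0>
  1: (1,0).acc=12  regs=<4,3>
  2: (1,0).acc=47  regs=<5,7>

(row, col, cycle) = (1, 0, 2)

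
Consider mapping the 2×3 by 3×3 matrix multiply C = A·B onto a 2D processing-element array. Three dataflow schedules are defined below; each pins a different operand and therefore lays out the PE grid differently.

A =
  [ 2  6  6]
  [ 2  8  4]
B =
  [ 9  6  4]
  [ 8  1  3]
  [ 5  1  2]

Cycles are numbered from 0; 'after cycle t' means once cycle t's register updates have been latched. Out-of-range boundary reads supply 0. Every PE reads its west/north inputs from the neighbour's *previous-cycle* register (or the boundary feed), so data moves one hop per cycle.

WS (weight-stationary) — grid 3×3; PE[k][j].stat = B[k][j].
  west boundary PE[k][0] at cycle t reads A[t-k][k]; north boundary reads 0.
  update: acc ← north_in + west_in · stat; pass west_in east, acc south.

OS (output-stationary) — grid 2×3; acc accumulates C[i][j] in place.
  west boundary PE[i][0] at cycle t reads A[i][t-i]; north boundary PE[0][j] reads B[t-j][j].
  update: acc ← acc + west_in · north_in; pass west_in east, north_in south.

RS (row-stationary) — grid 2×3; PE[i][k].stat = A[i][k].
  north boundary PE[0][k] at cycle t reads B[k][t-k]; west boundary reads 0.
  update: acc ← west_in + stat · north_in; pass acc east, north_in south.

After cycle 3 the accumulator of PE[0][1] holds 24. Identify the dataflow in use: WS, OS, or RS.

— WS: 3×3; PE[0][1] trace:
  c0 r0c1: 0 / 0 / 0
  c1 r0c1: 12 / 2 / 12
  c2 r0c1: 12 / 2 / 12
  c3 r0c1: 0 / 0 / 0
— OS: 2×3; PE[0][1] trace:
  c0 r0c1: 0 / 0 / 0
  c1 r0c1: 12 / 2 / 6
  c2 r0c1: 18 / 6 / 1
  c3 r0c1: 24 / 6 / 1
— RS: 2×3; PE[0][1] trace:
  c0 r0c1: 0 / 0 / 0
  c1 r0c1: 66 / 66 / 8
  c2 r0c1: 18 / 18 / 1
  c3 r0c1: 26 / 26 / 3

dataflow = OS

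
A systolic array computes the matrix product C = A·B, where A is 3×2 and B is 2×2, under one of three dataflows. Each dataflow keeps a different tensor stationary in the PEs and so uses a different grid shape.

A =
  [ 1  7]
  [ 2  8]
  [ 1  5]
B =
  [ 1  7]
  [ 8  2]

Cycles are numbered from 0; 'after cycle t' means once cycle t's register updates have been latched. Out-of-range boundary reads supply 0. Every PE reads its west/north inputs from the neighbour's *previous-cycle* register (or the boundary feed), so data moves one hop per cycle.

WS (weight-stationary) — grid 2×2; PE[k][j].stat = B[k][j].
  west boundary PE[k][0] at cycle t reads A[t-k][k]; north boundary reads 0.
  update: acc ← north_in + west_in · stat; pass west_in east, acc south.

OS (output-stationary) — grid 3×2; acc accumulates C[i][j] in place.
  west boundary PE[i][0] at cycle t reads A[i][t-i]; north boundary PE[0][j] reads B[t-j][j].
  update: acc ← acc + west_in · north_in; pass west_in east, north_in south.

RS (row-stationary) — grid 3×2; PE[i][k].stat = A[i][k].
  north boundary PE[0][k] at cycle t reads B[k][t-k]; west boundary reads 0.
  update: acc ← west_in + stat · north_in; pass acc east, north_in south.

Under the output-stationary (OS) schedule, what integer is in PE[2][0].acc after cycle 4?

PE[2][0].acc = 41

OS 3×2: PE[2][0] cycle-by-cycle (with neighbour feeds):
  after 0 — PE[1][0] acc=0, pass-E 0, pass-S 0
  after 0 — PE[2][0] acc=0, pass-E 0, pass-S 0
  after 1 — PE[1][0] acc=2, pass-E 2, pass-S 1
  after 1 — PE[2][0] acc=0, pass-E 0, pass-S 0
  after 2 — PE[1][0] acc=66, pass-E 8, pass-S 8
  after 2 — PE[2][0] acc=1, pass-E 1, pass-S 1
  after 3 — PE[1][0] acc=66, pass-E 0, pass-S 0
  after 3 — PE[2][0] acc=41, pass-E 5, pass-S 8
  after 4 — PE[1][0] acc=66, pass-E 0, pass-S 0
  after 4 — PE[2][0] acc=41, pass-E 0, pass-S 0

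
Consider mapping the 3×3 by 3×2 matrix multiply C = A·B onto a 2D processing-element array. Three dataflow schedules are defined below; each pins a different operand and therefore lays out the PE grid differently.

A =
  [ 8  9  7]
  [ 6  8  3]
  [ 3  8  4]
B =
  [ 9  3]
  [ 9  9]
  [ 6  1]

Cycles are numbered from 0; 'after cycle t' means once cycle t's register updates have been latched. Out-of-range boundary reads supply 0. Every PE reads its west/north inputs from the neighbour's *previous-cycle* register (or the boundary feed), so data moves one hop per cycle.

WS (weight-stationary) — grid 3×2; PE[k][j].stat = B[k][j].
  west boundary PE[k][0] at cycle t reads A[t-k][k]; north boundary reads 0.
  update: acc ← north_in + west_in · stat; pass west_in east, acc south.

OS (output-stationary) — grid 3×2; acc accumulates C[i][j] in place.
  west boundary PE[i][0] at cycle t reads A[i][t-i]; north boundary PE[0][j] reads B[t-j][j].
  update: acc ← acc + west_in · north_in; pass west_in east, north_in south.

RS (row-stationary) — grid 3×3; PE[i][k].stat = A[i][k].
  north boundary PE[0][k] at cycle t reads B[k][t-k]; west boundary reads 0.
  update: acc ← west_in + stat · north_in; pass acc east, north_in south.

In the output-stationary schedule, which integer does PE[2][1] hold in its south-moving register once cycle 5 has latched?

register = 1

OS 3×2: PE[2][1] cycle-by-cycle (with neighbour feeds):
  c0 r1c1: 0 / 0 / 0
  c0 r2c0: 0 / 0 / 0
  c0 r2c1: 0 / 0 / 0
  c1 r1c1: 0 / 0 / 0
  c1 r2c0: 0 / 0 / 0
  c1 r2c1: 0 / 0 / 0
  c2 r1c1: 18 / 6 / 3
  c2 r2c0: 27 / 3 / 9
  c2 r2c1: 0 / 0 / 0
  c3 r1c1: 90 / 8 / 9
  c3 r2c0: 99 / 8 / 9
  c3 r2c1: 9 / 3 / 3
  c4 r1c1: 93 / 3 / 1
  c4 r2c0: 123 / 4 / 6
  c4 r2c1: 81 / 8 / 9
  c5 r1c1: 93 / 0 / 0
  c5 r2c0: 123 / 0 / 0
  c5 r2c1: 85 / 4 / 1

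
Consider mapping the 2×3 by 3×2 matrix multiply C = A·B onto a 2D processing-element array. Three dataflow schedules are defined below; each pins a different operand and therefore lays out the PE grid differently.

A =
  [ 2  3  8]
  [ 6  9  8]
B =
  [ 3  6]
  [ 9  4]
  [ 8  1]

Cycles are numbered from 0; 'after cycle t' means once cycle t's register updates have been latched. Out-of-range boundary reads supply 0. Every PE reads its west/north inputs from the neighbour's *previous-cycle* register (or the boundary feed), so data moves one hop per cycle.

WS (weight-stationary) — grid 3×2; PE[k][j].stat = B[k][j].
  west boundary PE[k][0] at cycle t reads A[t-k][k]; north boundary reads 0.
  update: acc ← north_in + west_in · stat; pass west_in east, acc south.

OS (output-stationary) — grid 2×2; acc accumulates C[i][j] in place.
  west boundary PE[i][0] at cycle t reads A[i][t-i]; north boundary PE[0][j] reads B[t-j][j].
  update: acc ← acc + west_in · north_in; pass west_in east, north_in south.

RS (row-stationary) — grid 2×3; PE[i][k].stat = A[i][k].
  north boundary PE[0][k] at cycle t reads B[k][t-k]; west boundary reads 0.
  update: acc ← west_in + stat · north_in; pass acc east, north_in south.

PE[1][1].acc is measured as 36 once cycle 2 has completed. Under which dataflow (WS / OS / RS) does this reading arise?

— WS: 3×2; PE[1][1] trace:
  step 0 · PE1,1: acc=0; fwd→0 fwd↓0
  step 1 · PE1,1: acc=0; fwd→0 fwd↓0
  step 2 · PE1,1: acc=24; fwd→3 fwd↓24
— OS: 2×2; PE[1][1] trace:
  step 0 · PE1,1: acc=0; fwd→0 fwd↓0
  step 1 · PE1,1: acc=0; fwd→0 fwd↓0
  step 2 · PE1,1: acc=36; fwd→6 fwd↓6
— RS: 2×3; PE[1][1] trace:
  step 0 · PE1,1: acc=0; fwd→0 fwd↓0
  step 1 · PE1,1: acc=0; fwd→0 fwd↓0
  step 2 · PE1,1: acc=99; fwd→99 fwd↓9

dataflow = OS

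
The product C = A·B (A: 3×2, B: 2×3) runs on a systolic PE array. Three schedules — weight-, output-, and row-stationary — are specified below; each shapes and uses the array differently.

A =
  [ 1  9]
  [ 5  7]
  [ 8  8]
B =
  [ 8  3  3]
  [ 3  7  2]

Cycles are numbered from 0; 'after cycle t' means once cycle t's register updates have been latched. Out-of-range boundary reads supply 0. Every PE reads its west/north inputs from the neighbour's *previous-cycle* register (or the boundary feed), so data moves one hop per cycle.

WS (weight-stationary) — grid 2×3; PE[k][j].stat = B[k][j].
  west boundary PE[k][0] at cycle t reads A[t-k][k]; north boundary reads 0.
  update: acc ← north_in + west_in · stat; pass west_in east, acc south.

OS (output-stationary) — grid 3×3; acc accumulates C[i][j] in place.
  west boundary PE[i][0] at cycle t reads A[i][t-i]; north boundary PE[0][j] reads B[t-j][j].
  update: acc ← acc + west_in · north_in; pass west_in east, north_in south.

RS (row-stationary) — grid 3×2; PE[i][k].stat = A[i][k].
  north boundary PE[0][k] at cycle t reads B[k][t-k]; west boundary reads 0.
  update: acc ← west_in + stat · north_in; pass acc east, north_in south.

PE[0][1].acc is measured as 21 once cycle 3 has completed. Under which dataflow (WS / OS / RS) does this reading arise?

dataflow = RS

Under WS (2×3), PE[0][1]:
  @0  [0,1]  acc 0  |  →0  ↓0
  @1  [0,1]  acc 3  |  →1  ↓3
  @2  [0,1]  acc 15  |  →5  ↓15
  @3  [0,1]  acc 24  |  →8  ↓24
Under OS (3×3), PE[0][1]:
  @0  [0,1]  acc 0  |  →0  ↓0
  @1  [0,1]  acc 3  |  →1  ↓3
  @2  [0,1]  acc 66  |  →9  ↓7
  @3  [0,1]  acc 66  |  →0  ↓0
Under RS (3×2), PE[0][1]:
  @0  [0,1]  acc 0  |  →0  ↓0
  @1  [0,1]  acc 35  |  →35  ↓3
  @2  [0,1]  acc 66  |  →66  ↓7
  @3  [0,1]  acc 21  |  →21  ↓2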